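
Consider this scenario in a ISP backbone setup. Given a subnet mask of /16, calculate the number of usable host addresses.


Given: subnet mask /16
Host bits = 32 - 16 = 16
Total addresses = 2^16 = 65536
Usable hosts = 65536 - 2 (network + broadcast) = 65534

65534


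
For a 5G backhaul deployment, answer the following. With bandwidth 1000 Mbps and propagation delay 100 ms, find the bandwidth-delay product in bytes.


Given: bandwidth = 1000 Mbps, delay = 100 ms
BDP in bits = 1000 * 10^6 * 100 / 1000
BDP in bits = 100000000
BDP in bytes = 100000000 / 8 = 12500000

12500000


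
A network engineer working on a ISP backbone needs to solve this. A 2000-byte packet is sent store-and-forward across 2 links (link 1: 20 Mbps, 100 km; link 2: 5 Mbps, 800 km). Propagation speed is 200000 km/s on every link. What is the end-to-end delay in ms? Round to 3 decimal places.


Packet = 2000 bytes = 16000 bits. Store-and-forward: sum (t_trans + t_prop) per link.
Link 1: t_trans = 16000/(20*10^6) s = 0.8000 ms; t_prop = 100/200000 s = 0.5000 ms; subtotal = 1.3000 ms
Link 2: t_trans = 16000/(5*10^6) s = 3.2000 ms; t_prop = 800/200000 s = 4.0000 ms; subtotal = 7.2000 ms
End-to-end = 1.3000 + 7.2000 = 8.5000 ms -> 8.500 ms (3 dp)

8.500


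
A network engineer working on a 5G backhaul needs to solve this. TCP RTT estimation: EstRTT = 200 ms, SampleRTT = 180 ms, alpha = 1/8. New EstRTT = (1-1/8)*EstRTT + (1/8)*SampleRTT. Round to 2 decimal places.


Given: EstRTT = 200 ms, SampleRTT = 180 ms, alpha = 1/8
New EstRTT = (1 - alpha) * EstRTT + alpha * SampleRTT
(7/8) * 200 = 175
(1/8) * 180 = 22.5
New EstRTT = 175 + 22.5 = 197.5 ms -> 197.50 ms (2 dp)

197.50


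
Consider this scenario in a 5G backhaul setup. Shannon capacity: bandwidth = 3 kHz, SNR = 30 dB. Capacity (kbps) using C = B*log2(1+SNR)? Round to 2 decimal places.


Given: B = 3 kHz, SNR = 30 dB
SNR linear = 10^(30/10) = 1000
1 + SNR = 1001
log2(1001) = 9.9672262588
C = 3 * 1000 * 9.9672262588 = 29901.6788 bps
C = 29.901679 kbps -> 29.90 kbps (2 dp)

29.90


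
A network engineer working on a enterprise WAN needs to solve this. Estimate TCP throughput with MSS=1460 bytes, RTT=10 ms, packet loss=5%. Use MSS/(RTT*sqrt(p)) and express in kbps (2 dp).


Given: MSS = 1460 bytes, RTT = 10 ms, loss = 5%
RTT in seconds = 10 / 1000 = 0.01
Loss rate = 5% = 0.05
sqrt(loss) = sqrt(0.05) = 0.223606797750
Throughput (bytes/s) = 1460 / (0.01 * 0.223606797750) = 652931.8494
Throughput (kbps) = 652931.8494 * 8 / 1000 = 5223.454795 -> 5223.45 kbps (2 dp)

5223.45


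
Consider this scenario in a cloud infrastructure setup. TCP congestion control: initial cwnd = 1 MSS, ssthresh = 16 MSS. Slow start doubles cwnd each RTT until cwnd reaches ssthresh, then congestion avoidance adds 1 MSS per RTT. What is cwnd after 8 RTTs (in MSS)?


RTT 0: cwnd = 1 MSS (initial)
RTT 1: cwnd = 2 MSS (slow start, doubled)
RTT 2: cwnd = 4 MSS (slow start, doubled)
RTT 3: cwnd = 8 MSS (slow start, doubled)
RTT 4: cwnd = 16 MSS (slow start, doubled)
RTT 5: cwnd = 17 MSS (congestion avoidance, +1)
RTT 6: cwnd = 18 MSS (congestion avoidance, +1)
RTT 7: cwnd = 19 MSS (congestion avoidance, +1)
RTT 8: cwnd = 20 MSS (congestion avoidance, +1)

20


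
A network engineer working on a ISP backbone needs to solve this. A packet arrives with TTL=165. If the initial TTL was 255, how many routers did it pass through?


Given: initial TTL = 255, received TTL = 165
Hops = initial TTL - received TTL
Hops = 255 - 165 = 90

90


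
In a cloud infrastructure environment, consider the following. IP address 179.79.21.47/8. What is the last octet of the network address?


Given: IP = 179.79.21.47, prefix = /8
Subnet mask = 255.0.0.0
Last octet of IP: 47
Last octet of mask: 0
Network last octet = 47 AND 0 = 0

0


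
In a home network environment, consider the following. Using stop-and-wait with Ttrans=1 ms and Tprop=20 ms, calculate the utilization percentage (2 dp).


Given: Ttrans = 1 ms, Tprop = 20 ms
RTT = 2 * Tprop = 2 * 20 = 40 ms
U = Ttrans / (Ttrans + RTT)
U = 1 / (1 + 40)
U = 1 / 41 = 0.02439
U% = 2.44%

2.44


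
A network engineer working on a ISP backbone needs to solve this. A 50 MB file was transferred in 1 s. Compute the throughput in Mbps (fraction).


Given: file = 50 MB, time = 1 s
File in Mb = 50 * 8 = 400 Mb
Throughput = 400 / 1 Mbps
Throughput = 400 Mbps

400


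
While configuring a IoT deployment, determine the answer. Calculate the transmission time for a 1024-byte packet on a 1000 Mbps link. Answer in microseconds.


Given: packet = 1024 bytes, bandwidth = 1000 Mbps
Packet in bits = 1024 * 8 = 8192 bits
Bandwidth = 1000 * 10^6 = 1000000000 bps
Time = 8192 / 1000000000 seconds
Time in us = 8192 * 10^6 / 1000000000 = 8.192

8.192


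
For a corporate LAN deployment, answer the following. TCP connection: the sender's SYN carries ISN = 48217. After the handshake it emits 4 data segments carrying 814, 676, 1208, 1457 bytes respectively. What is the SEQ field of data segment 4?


The SYN occupies sequence number ISN = 48217, so the first data byte is ISN + 1 = 48218.
SEQ of data segment i = (ISN + 1) + sum of payload sizes of segments 1..i-1.
Segment 1: SEQ = 48218, payload = 814 bytes
Segment 2: SEQ = 49032, payload = 676 bytes
Segment 3: SEQ = 49708, payload = 1208 bytes
Segment 4: SEQ = 50916, payload = 1457 bytes
SEQ of segment 4 = 48218 + 814 + 676 + 1208 = 50916

50916


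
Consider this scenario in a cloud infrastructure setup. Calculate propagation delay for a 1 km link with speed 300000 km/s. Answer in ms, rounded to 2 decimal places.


Given: distance = 1 km, speed = 300000 km/s
Delay = distance / speed = 1 / 300000 seconds
Delay in ms = 1 * 1000 / 300000
Delay = 0.0033 ms
Rounded to 2 dp = 0.00 ms

0.00


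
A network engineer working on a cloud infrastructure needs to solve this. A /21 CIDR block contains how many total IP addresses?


Given: CIDR prefix /21
Host bits = 32 - 21 = 11
Total addresses = 2^11 = 2048

2048


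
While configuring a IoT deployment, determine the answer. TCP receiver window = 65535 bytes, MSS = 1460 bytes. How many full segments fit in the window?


Given: RWND = 65535 bytes, MSS = 1460 bytes
Full segments = floor(RWND / MSS)
Full segments = floor(65535 / 1460)
Full segments = floor(44.887) = 44

44


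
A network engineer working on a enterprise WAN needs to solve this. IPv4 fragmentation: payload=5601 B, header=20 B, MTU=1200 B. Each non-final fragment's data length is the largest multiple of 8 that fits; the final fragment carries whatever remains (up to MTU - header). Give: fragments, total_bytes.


Max data per non-final fragment = floor((MTU - header)/8)*8 = floor((1200 - 20)/8)*8 = floor(1180/8)*8 = 1176 B
Final fragment needs no 8-byte alignment: it can carry up to MTU - header = 1180 B
Non-final fragments needed = ceil((payload - 1180) / 1176) = ceil(4421/1176) = ceil(3.7594) = 4
Number of fragments = 4 + 1 = 5
Fragment sizes (data): 4 * 1176 B + 897 B (last, 897 <= 1180 OK)
Total bytes sent = payload + n_frags * header = 5601 + 5*20 = 5601 + 100 = 5701 B

5, 5701


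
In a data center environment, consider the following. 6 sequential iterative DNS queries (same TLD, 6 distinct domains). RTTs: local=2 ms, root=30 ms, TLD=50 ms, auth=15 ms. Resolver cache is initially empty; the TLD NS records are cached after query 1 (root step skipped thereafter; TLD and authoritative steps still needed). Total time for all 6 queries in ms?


Lookup 1 (cold cache): local + root + TLD + auth = 2 + 30 + 50 + 15 = 97 ms
Lookups 2..6 (TLD NS cached -> skip root; new domain -> still ask TLD and auth): local + TLD + auth = 2 + 50 + 15 = 67 ms each
Remaining 5 lookups: 5 * 67 = 335 ms
Total = 97 + 335 = 432 ms

432


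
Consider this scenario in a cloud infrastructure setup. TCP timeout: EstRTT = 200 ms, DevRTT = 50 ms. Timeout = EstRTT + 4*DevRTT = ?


Given: EstRTT = 200 ms, DevRTT = 50 ms
Timeout = EstRTT + 4 * DevRTT
4 * DevRTT = 4 * 50 = 200
Timeout = 200 + 200 = 400 ms

400


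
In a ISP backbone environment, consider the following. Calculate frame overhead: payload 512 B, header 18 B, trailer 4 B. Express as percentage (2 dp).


Given: payload = 512 B, header = 18 B, trailer = 4 B
Overhead bytes = header + trailer = 18 + 4 = 22
Total frame = payload + overhead = 512 + 22 = 534
Overhead % = 22 / 534 * 100 = 4.1199% -> 4.12% (2 dp)

4.12


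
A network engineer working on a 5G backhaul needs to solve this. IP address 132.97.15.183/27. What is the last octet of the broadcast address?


Given: IP = 132.97.15.183, prefix = /27
Host bits = 32 - 27 = 5
Network last octet = 183 AND mask = 160
Host part size = 2^5 - 1 = 31
Broadcast last octet = 160 OR 31 = 191

191


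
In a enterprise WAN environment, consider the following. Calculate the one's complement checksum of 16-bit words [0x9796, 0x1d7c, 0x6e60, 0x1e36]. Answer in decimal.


Given words: [0x9796, 0x1d7c, 0x6e60, 0x1e36]
Step 1: Sum all words
Raw sum = 38806 + 7548 + 28256 + 7734 = 82344
Step 2: Fold carry: (16808 + 1) = 16809
One's complement = ~16809 & 0xFFFF = 48726

48726


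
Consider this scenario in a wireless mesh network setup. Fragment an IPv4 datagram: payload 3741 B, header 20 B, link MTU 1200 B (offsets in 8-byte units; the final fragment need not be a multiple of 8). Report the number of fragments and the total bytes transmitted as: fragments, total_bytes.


Max data per non-final fragment = floor((MTU - header)/8)*8 = floor((1200 - 20)/8)*8 = floor(1180/8)*8 = 1176 B
Final fragment needs no 8-byte alignment: it can carry up to MTU - header = 1180 B
Non-final fragments needed = ceil((payload - 1180) / 1176) = ceil(2561/1176) = ceil(2.1777) = 3
Number of fragments = 3 + 1 = 4
Fragment sizes (data): 3 * 1176 B + 213 B (last, 213 <= 1180 OK)
Total bytes sent = payload + n_frags * header = 3741 + 4*20 = 3741 + 80 = 3821 B

4, 3821


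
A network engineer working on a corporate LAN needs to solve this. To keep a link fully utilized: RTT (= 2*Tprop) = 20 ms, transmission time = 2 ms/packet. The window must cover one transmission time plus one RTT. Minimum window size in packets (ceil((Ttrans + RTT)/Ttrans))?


Given: Ttrans = 2 ms, RTT = 20 ms (= 2 * Tprop, Tprop = 10 ms)
Time until first ACK returns = Ttrans + RTT = 2 + 20 = 22 ms
Need W * Ttrans >= Ttrans + RTT  ->  W >= (Ttrans + RTT) / Ttrans
(Ttrans + RTT) / Ttrans = 22 / 2 = 11
W_min = ceil(11) = 11

11


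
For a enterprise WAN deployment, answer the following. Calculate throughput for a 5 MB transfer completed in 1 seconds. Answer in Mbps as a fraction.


Given: file = 5 MB, time = 1 s
File in Mb = 5 * 8 = 40 Mb
Throughput = 40 / 1 Mbps
Throughput = 40 Mbps

40


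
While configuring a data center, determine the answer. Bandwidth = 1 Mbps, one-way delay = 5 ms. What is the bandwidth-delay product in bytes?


Given: bandwidth = 1 Mbps, delay = 5 ms
BDP in bits = 1 * 10^6 * 5 / 1000
BDP in bits = 5000
BDP in bytes = 5000 / 8 = 625

625


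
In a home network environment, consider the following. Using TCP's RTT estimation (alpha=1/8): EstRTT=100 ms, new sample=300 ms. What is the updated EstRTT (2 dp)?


Given: EstRTT = 100 ms, SampleRTT = 300 ms, alpha = 1/8
New EstRTT = (1 - alpha) * EstRTT + alpha * SampleRTT
(7/8) * 100 = 87.5
(1/8) * 300 = 37.5
New EstRTT = 87.5 + 37.5 = 125 ms -> 125.00 ms (2 dp)

125.00


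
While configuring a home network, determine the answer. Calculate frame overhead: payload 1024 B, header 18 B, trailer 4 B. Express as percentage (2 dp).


Given: payload = 1024 B, header = 18 B, trailer = 4 B
Overhead bytes = header + trailer = 18 + 4 = 22
Total frame = payload + overhead = 1024 + 22 = 1046
Overhead % = 22 / 1046 * 100 = 2.1033% -> 2.10% (2 dp)

2.10


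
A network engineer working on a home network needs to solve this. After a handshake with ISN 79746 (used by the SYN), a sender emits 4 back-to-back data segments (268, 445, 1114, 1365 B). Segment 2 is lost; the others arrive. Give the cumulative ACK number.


SYN uses sequence number 79746; first data byte = ISN + 1 = 79747.
Segment 1: SEQ = 79747, len = 268 B, covers [79747, 80014]
Segment 2: SEQ = 80015, len = 445 B, covers [80015, 80459] [LOST]
Segment 3: SEQ = 80460, len = 1114 B, covers [80460, 81573]
Segment 4: SEQ = 81574, len = 1365 B, covers [81574, 82938]
In-order data received: bytes [79747, 80014] (segments 1..1).
Segment 2 missing -> gap begins at byte 80015; later segments buffered out of order.
Cumulative ACK = next expected in-order byte = 79747 + 268 = 80015

80015


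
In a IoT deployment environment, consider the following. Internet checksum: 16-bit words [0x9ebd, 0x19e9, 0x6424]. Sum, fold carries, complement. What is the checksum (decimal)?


Given words: [0x9ebd, 0x19e9, 0x6424]
Step 1: Sum all words
Raw sum = 40637 + 6633 + 25636 = 72906
Step 2: Fold carry: (7370 + 1) = 7371
One's complement = ~7371 & 0xFFFF = 58164

58164


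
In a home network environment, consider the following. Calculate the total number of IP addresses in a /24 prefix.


Given: CIDR prefix /24
Host bits = 32 - 24 = 8
Total addresses = 2^8 = 256

256


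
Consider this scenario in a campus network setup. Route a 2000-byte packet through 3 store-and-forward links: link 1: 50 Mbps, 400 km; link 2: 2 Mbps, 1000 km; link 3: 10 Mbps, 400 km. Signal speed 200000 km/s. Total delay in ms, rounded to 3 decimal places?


Packet = 2000 bytes = 16000 bits. Store-and-forward: sum (t_trans + t_prop) per link.
Link 1: t_trans = 16000/(50*10^6) s = 0.3200 ms; t_prop = 400/200000 s = 2.0000 ms; subtotal = 2.3200 ms
Link 2: t_trans = 16000/(2*10^6) s = 8.0000 ms; t_prop = 1000/200000 s = 5.0000 ms; subtotal = 13.0000 ms
Link 3: t_trans = 16000/(10*10^6) s = 1.6000 ms; t_prop = 400/200000 s = 2.0000 ms; subtotal = 3.6000 ms
End-to-end = 2.3200 + 13.0000 + 3.6000 = 18.9200 ms -> 18.920 ms (3 dp)

18.920


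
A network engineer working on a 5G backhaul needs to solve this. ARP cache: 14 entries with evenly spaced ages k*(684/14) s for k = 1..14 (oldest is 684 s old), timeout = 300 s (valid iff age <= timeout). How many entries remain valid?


Ages are k * 684/14 s for k = 1..14 (spacing = 48.8571 s).
Entry k is valid iff k * 684/14 <= 300 iff k <= 14 * 300 / 684 = 6.1404
n_valid = floor(6.1404) = 6
(n_stale = 14 - 6 = 8)

6


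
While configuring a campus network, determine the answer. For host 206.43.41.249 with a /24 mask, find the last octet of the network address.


Given: IP = 206.43.41.249, prefix = /24
Subnet mask = 255.255.255.0
Last octet of IP: 249
Last octet of mask: 0
Network last octet = 249 AND 0 = 0

0


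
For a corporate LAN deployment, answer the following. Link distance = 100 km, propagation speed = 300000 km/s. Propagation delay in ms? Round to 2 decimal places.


Given: distance = 100 km, speed = 300000 km/s
Delay = distance / speed = 100 / 300000 seconds
Delay in ms = 100 * 1000 / 300000
Delay = 0.3333 ms
Rounded to 2 dp = 0.33 ms

0.33


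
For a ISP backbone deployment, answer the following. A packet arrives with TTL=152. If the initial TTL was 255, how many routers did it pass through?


Given: initial TTL = 255, received TTL = 152
Hops = initial TTL - received TTL
Hops = 255 - 152 = 103

103


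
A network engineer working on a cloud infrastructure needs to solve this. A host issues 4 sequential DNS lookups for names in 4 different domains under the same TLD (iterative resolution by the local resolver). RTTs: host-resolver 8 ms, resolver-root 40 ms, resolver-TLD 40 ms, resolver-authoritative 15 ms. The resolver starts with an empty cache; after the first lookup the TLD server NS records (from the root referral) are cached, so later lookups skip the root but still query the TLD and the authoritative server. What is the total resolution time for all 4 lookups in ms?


Lookup 1 (cold cache): local + root + TLD + auth = 8 + 40 + 40 + 15 = 103 ms
Lookups 2..4 (TLD NS cached -> skip root; new domain -> still ask TLD and auth): local + TLD + auth = 8 + 40 + 15 = 63 ms each
Remaining 3 lookups: 3 * 63 = 189 ms
Total = 103 + 189 = 292 ms

292


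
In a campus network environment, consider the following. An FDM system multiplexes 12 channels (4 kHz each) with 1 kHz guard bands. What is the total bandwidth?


Given: 12 channels, 4 kHz each, guard = 1 kHz
Channel bandwidth = 12 * 4 = 48 kHz
Guard bands = 11 gaps * 1 kHz = 11 kHz
Total = 48 + 11 = 59 kHz

59


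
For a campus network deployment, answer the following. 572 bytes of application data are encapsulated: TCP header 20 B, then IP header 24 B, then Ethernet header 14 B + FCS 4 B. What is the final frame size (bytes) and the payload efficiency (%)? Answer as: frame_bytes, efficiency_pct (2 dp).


TCP segment = 572 + 20 = 592 B
IP packet = 592 + 24 = 616 B
Ethernet frame = 616 + 14 + 4 = 634 B
Efficiency = app / frame = 572 / 634 = 0.902208 = 90.2208% -> 90.22% (2 dp)

634, 90.22


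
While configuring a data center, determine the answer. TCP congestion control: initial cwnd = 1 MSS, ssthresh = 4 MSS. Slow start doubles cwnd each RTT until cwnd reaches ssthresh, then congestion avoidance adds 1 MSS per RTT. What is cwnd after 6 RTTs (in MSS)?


RTT 0: cwnd = 1 MSS (initial)
RTT 1: cwnd = 2 MSS (slow start, doubled)
RTT 2: cwnd = 4 MSS (slow start, doubled)
RTT 3: cwnd = 5 MSS (congestion avoidance, +1)
RTT 4: cwnd = 6 MSS (congestion avoidance, +1)
RTT 5: cwnd = 7 MSS (congestion avoidance, +1)
RTT 6: cwnd = 8 MSS (congestion avoidance, +1)

8


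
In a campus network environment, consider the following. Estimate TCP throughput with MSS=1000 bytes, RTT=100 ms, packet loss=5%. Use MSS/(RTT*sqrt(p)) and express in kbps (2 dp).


Given: MSS = 1000 bytes, RTT = 100 ms, loss = 5%
RTT in seconds = 100 / 1000 = 0.1
Loss rate = 5% = 0.05
sqrt(loss) = sqrt(0.05) = 0.223606797750
Throughput (bytes/s) = 1000 / (0.1 * 0.223606797750) = 44721.3595
Throughput (kbps) = 44721.3595 * 8 / 1000 = 357.770876 -> 357.77 kbps (2 dp)

357.77


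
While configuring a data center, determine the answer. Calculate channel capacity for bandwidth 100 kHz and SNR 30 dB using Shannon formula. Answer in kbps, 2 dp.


Given: B = 100 kHz, SNR = 30 dB
SNR linear = 10^(30/10) = 1000
1 + SNR = 1001
log2(1001) = 9.9672262588
C = 100 * 1000 * 9.9672262588 = 996722.6259 bps
C = 996.722626 kbps -> 996.72 kbps (2 dp)

996.72


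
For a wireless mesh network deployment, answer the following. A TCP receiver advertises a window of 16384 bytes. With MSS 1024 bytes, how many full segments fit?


Given: RWND = 16384 bytes, MSS = 1024 bytes
Full segments = floor(RWND / MSS)
Full segments = floor(16384 / 1024)
Full segments = floor(16.0) = 16

16


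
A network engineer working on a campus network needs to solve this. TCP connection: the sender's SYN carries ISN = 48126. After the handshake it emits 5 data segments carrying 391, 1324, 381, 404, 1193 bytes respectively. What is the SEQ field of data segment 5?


The SYN occupies sequence number ISN = 48126, so the first data byte is ISN + 1 = 48127.
SEQ of data segment i = (ISN + 1) + sum of payload sizes of segments 1..i-1.
Segment 1: SEQ = 48127, payload = 391 bytes
Segment 2: SEQ = 48518, payload = 1324 bytes
Segment 3: SEQ = 49842, payload = 381 bytes
Segment 4: SEQ = 50223, payload = 404 bytes
Segment 5: SEQ = 50627, payload = 1193 bytes
SEQ of segment 5 = 48127 + 391 + 1324 + 381 + 404 = 50627

50627


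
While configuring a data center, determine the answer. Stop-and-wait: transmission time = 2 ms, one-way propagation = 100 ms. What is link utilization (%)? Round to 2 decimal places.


Given: Ttrans = 2 ms, Tprop = 100 ms
RTT = 2 * Tprop = 2 * 100 = 200 ms
U = Ttrans / (Ttrans + RTT)
U = 2 / (2 + 200)
U = 2 / 202 = 0.009901
U% = 0.99%

0.99


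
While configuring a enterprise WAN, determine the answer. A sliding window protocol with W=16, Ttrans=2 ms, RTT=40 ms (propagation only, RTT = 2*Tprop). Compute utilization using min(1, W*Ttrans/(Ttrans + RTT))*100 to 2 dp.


Given: W = 16, Ttrans = 2 ms, RTT = 40 ms (= 2 * Tprop, Tprop = 20 ms)
Cycle time = Ttrans + RTT = 2 + 40 = 42 ms (first packet sent until its ACK returns)
W * Ttrans = 16 * 2 = 32 ms of sending per cycle
W * Ttrans / (Ttrans + RTT) = 32 / 42 = 0.761905
U = min(1, 0.761905) = 0.761905
U% = 76.19%

76.19


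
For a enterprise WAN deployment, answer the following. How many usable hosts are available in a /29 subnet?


Given: subnet mask /29
Host bits = 32 - 29 = 3
Total addresses = 2^3 = 8
Usable hosts = 8 - 2 (network + broadcast) = 6

6


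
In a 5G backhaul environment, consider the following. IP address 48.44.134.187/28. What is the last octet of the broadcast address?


Given: IP = 48.44.134.187, prefix = /28
Host bits = 32 - 28 = 4
Network last octet = 187 AND mask = 176
Host part size = 2^4 - 1 = 15
Broadcast last octet = 176 OR 15 = 191

191


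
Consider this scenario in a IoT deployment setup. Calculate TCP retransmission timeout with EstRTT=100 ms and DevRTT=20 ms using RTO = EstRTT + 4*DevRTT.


Given: EstRTT = 100 ms, DevRTT = 20 ms
Timeout = EstRTT + 4 * DevRTT
4 * DevRTT = 4 * 20 = 80
Timeout = 100 + 80 = 180 ms

180


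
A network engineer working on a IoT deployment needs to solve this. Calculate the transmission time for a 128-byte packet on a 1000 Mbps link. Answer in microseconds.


Given: packet = 128 bytes, bandwidth = 1000 Mbps
Packet in bits = 128 * 8 = 1024 bits
Bandwidth = 1000 * 10^6 = 1000000000 bps
Time = 1024 / 1000000000 seconds
Time in us = 1024 * 10^6 / 1000000000 = 1.024

1.024


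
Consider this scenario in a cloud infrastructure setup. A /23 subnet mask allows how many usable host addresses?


Given: subnet mask /23
Host bits = 32 - 23 = 9
Total addresses = 2^9 = 512
Usable hosts = 512 - 2 (network + broadcast) = 510

510


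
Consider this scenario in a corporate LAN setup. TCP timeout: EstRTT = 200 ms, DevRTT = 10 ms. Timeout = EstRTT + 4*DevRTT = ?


Given: EstRTT = 200 ms, DevRTT = 10 ms
Timeout = EstRTT + 4 * DevRTT
4 * DevRTT = 4 * 10 = 40
Timeout = 200 + 40 = 240 ms

240


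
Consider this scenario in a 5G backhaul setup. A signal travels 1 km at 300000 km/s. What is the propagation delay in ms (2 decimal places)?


Given: distance = 1 km, speed = 300000 km/s
Delay = distance / speed = 1 / 300000 seconds
Delay in ms = 1 * 1000 / 300000
Delay = 0.0033 ms
Rounded to 2 dp = 0.00 ms

0.00


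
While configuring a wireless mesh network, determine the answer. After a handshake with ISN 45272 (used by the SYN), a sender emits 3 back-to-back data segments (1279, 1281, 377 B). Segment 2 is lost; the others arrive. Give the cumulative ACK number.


SYN uses sequence number 45272; first data byte = ISN + 1 = 45273.
Segment 1: SEQ = 45273, len = 1279 B, covers [45273, 46551]
Segment 2: SEQ = 46552, len = 1281 B, covers [46552, 47832] [LOST]
Segment 3: SEQ = 47833, len = 377 B, covers [47833, 48209]
In-order data received: bytes [45273, 46551] (segments 1..1).
Segment 2 missing -> gap begins at byte 46552; later segments buffered out of order.
Cumulative ACK = next expected in-order byte = 45273 + 1279 = 46552

46552


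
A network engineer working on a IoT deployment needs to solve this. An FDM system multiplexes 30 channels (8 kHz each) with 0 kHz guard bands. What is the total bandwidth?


Given: 30 channels, 8 kHz each, guard = 0 kHz
Channel bandwidth = 30 * 8 = 240 kHz
Guard bands = 29 gaps * 0 kHz = 0 kHz
Total = 240 + 0 = 240 kHz

240


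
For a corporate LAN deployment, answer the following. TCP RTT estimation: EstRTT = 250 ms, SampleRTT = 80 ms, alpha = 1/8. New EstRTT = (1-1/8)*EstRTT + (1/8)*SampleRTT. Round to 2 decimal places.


Given: EstRTT = 250 ms, SampleRTT = 80 ms, alpha = 1/8
New EstRTT = (1 - alpha) * EstRTT + alpha * SampleRTT
(7/8) * 250 = 218.75
(1/8) * 80 = 10
New EstRTT = 218.75 + 10 = 228.75 ms -> 228.75 ms (2 dp)

228.75


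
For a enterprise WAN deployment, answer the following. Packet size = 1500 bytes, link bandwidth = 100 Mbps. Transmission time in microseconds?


Given: packet = 1500 bytes, bandwidth = 100 Mbps
Packet in bits = 1500 * 8 = 12000 bits
Bandwidth = 100 * 10^6 = 100000000 bps
Time = 12000 / 100000000 seconds
Time in us = 12000 * 10^6 / 100000000 = 120

120


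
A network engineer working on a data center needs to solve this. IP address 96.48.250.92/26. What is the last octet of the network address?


Given: IP = 96.48.250.92, prefix = /26
Subnet mask = 255.255.255.192
Last octet of IP: 92
Last octet of mask: 192
Network last octet = 92 AND 192 = 64

64


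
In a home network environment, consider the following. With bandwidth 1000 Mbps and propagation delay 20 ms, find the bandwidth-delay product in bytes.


Given: bandwidth = 1000 Mbps, delay = 20 ms
BDP in bits = 1000 * 10^6 * 20 / 1000
BDP in bits = 20000000
BDP in bytes = 20000000 / 8 = 2500000

2500000


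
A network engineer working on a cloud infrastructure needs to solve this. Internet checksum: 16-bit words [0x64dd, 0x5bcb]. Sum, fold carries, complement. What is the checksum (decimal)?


Given words: [0x64dd, 0x5bcb]
Step 1: Sum all words
Raw sum = 25821 + 23499 = 49320
One's complement = ~49320 & 0xFFFF = 16215

16215


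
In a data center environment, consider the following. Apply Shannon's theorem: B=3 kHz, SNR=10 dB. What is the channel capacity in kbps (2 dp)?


Given: B = 3 kHz, SNR = 10 dB
SNR linear = 10^(10/10) = 10
1 + SNR = 11
log2(11) = 3.4594316186
C = 3 * 1000 * 3.4594316186 = 10378.2949 bps
C = 10.378295 kbps -> 10.38 kbps (2 dp)

10.38


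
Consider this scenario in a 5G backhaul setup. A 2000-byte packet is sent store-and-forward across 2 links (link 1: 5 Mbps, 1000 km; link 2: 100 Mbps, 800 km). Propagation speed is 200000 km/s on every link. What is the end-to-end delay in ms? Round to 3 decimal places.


Packet = 2000 bytes = 16000 bits. Store-and-forward: sum (t_trans + t_prop) per link.
Link 1: t_trans = 16000/(5*10^6) s = 3.2000 ms; t_prop = 1000/200000 s = 5.0000 ms; subtotal = 8.2000 ms
Link 2: t_trans = 16000/(100*10^6) s = 0.1600 ms; t_prop = 800/200000 s = 4.0000 ms; subtotal = 4.1600 ms
End-to-end = 8.2000 + 4.1600 = 12.3600 ms -> 12.360 ms (3 dp)

12.360


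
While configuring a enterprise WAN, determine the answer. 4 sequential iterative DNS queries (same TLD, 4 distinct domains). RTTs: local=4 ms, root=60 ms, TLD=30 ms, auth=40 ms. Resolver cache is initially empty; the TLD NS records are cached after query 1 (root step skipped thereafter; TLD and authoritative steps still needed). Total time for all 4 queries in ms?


Lookup 1 (cold cache): local + root + TLD + auth = 4 + 60 + 30 + 40 = 134 ms
Lookups 2..4 (TLD NS cached -> skip root; new domain -> still ask TLD and auth): local + TLD + auth = 4 + 30 + 40 = 74 ms each
Remaining 3 lookups: 3 * 74 = 222 ms
Total = 134 + 222 = 356 ms

356


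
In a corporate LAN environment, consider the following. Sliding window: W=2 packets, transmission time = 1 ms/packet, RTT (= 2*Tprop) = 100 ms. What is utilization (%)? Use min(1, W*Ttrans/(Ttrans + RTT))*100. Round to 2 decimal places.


Given: W = 2, Ttrans = 1 ms, RTT = 100 ms (= 2 * Tprop, Tprop = 50 ms)
Cycle time = Ttrans + RTT = 1 + 100 = 101 ms (first packet sent until its ACK returns)
W * Ttrans = 2 * 1 = 2 ms of sending per cycle
W * Ttrans / (Ttrans + RTT) = 2 / 101 = 0.019802
U = min(1, 0.019802) = 0.019802
U% = 1.98%

1.98


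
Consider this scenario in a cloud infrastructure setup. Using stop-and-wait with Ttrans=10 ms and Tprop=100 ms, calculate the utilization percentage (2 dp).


Given: Ttrans = 10 ms, Tprop = 100 ms
RTT = 2 * Tprop = 2 * 100 = 200 ms
U = Ttrans / (Ttrans + RTT)
U = 10 / (10 + 200)
U = 10 / 210 = 0.047619
U% = 4.76%

4.76


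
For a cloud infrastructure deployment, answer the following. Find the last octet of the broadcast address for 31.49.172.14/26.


Given: IP = 31.49.172.14, prefix = /26
Host bits = 32 - 26 = 6
Network last octet = 14 AND mask = 0
Host part size = 2^6 - 1 = 63
Broadcast last octet = 0 OR 63 = 63

63


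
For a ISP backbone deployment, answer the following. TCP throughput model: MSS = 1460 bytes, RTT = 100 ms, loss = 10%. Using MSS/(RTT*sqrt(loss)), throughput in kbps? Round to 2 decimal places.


Given: MSS = 1460 bytes, RTT = 100 ms, loss = 10%
RTT in seconds = 100 / 1000 = 0.1
Loss rate = 10% = 0.1
sqrt(loss) = sqrt(0.1) = 0.316227766017
Throughput (bytes/s) = 1460 / (0.1 * 0.316227766017) = 46169.2538
Throughput (kbps) = 46169.2538 * 8 / 1000 = 369.354031 -> 369.35 kbps (2 dp)

369.35


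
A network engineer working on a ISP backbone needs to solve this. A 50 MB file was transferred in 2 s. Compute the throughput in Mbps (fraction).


Given: file = 50 MB, time = 2 s
File in Mb = 50 * 8 = 400 Mb
Throughput = 400 / 2 Mbps
Throughput = 200 Mbps

200


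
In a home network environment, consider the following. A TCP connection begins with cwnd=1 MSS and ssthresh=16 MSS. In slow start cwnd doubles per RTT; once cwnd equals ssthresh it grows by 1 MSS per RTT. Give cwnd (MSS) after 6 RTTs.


RTT 0: cwnd = 1 MSS (initial)
RTT 1: cwnd = 2 MSS (slow start, doubled)
RTT 2: cwnd = 4 MSS (slow start, doubled)
RTT 3: cwnd = 8 MSS (slow start, doubled)
RTT 4: cwnd = 16 MSS (slow start, doubled)
RTT 5: cwnd = 17 MSS (congestion avoidance, +1)
RTT 6: cwnd = 18 MSS (congestion avoidance, +1)

18


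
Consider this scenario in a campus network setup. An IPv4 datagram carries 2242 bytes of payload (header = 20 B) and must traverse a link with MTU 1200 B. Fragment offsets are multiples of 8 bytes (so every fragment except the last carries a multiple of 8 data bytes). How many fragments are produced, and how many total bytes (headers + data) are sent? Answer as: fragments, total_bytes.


Max data per non-final fragment = floor((MTU - header)/8)*8 = floor((1200 - 20)/8)*8 = floor(1180/8)*8 = 1176 B
Final fragment needs no 8-byte alignment: it can carry up to MTU - header = 1180 B
Non-final fragments needed = ceil((payload - 1180) / 1176) = ceil(1062/1176) = ceil(0.9031) = 1
Number of fragments = 1 + 1 = 2
Fragment sizes (data): 1 * 1176 B + 1066 B (last, 1066 <= 1180 OK)
Total bytes sent = payload + n_frags * header = 2242 + 2*20 = 2242 + 40 = 2282 B

2, 2282


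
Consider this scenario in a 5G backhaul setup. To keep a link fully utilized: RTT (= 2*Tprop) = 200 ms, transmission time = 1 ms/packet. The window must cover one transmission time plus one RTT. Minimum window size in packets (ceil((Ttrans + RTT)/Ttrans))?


Given: Ttrans = 1 ms, RTT = 200 ms (= 2 * Tprop, Tprop = 100 ms)
Time until first ACK returns = Ttrans + RTT = 1 + 200 = 201 ms
Need W * Ttrans >= Ttrans + RTT  ->  W >= (Ttrans + RTT) / Ttrans
(Ttrans + RTT) / Ttrans = 201 / 1 = 201
W_min = ceil(201) = 201

201


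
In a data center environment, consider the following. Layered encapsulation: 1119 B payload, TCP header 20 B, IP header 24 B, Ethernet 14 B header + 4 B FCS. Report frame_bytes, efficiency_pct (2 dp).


TCP segment = 1119 + 20 = 1139 B
IP packet = 1139 + 24 = 1163 B
Ethernet frame = 1163 + 14 + 4 = 1181 B
Efficiency = app / frame = 1119 / 1181 = 0.947502 = 94.7502% -> 94.75% (2 dp)

1181, 94.75


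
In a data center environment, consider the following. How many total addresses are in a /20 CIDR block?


Given: CIDR prefix /20
Host bits = 32 - 20 = 12
Total addresses = 2^12 = 4096

4096


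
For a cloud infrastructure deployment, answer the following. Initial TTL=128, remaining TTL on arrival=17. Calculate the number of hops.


Given: initial TTL = 128, received TTL = 17
Hops = initial TTL - received TTL
Hops = 128 - 17 = 111

111


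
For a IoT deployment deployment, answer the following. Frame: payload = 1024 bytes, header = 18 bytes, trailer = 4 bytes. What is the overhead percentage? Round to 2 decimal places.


Given: payload = 1024 B, header = 18 B, trailer = 4 B
Overhead bytes = header + trailer = 18 + 4 = 22
Total frame = payload + overhead = 1024 + 22 = 1046
Overhead % = 22 / 1046 * 100 = 2.1033% -> 2.10% (2 dp)

2.10


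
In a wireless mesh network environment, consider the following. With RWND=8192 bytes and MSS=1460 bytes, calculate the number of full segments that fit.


Given: RWND = 8192 bytes, MSS = 1460 bytes
Full segments = floor(RWND / MSS)
Full segments = floor(8192 / 1460)
Full segments = floor(5.611) = 5

5


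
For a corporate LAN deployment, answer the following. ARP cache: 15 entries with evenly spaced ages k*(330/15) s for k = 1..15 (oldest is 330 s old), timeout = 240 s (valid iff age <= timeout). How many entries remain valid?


Ages are k * 330/15 s for k = 1..15 (spacing = 22.0000 s).
Entry k is valid iff k * 330/15 <= 240 iff k <= 15 * 240 / 330 = 10.9091
n_valid = floor(10.9091) = 10
(n_stale = 15 - 10 = 5)

10


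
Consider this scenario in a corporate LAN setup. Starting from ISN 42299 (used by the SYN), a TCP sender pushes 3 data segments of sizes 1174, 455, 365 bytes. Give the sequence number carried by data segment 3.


The SYN occupies sequence number ISN = 42299, so the first data byte is ISN + 1 = 42300.
SEQ of data segment i = (ISN + 1) + sum of payload sizes of segments 1..i-1.
Segment 1: SEQ = 42300, payload = 1174 bytes
Segment 2: SEQ = 43474, payload = 455 bytes
Segment 3: SEQ = 43929, payload = 365 bytes
SEQ of segment 3 = 42300 + 1174 + 455 = 43929

43929


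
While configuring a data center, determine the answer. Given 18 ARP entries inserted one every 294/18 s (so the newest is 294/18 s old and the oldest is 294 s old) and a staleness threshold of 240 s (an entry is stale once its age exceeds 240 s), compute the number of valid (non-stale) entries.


Ages are k * 294/18 s for k = 1..18 (spacing = 16.3333 s).
Entry k is valid iff k * 294/18 <= 240 iff k <= 18 * 240 / 294 = 14.6939
n_valid = floor(14.6939) = 14
(n_stale = 18 - 14 = 4)

14


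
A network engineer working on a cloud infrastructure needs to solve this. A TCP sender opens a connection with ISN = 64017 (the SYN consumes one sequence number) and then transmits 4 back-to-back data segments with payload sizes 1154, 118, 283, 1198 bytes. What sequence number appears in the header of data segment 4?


The SYN occupies sequence number ISN = 64017, so the first data byte is ISN + 1 = 64018.
SEQ of data segment i = (ISN + 1) + sum of payload sizes of segments 1..i-1.
Segment 1: SEQ = 64018, payload = 1154 bytes
Segment 2: SEQ = 65172, payload = 118 bytes
Segment 3: SEQ = 65290, payload = 283 bytes
Segment 4: SEQ = 65573, payload = 1198 bytes
SEQ of segment 4 = 64018 + 1154 + 118 + 283 = 65573

65573


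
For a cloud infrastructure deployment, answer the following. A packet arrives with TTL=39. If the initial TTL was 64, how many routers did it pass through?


Given: initial TTL = 64, received TTL = 39
Hops = initial TTL - received TTL
Hops = 64 - 39 = 25

25


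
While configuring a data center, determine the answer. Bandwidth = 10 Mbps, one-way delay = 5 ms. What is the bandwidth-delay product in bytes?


Given: bandwidth = 10 Mbps, delay = 5 ms
BDP in bits = 10 * 10^6 * 5 / 1000
BDP in bits = 50000
BDP in bytes = 50000 / 8 = 6250

6250


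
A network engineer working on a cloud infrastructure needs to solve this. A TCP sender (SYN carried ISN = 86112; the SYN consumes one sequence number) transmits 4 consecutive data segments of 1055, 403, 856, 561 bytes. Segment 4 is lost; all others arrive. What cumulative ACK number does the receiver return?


SYN uses sequence number 86112; first data byte = ISN + 1 = 86113.
Segment 1: SEQ = 86113, len = 1055 B, covers [86113, 87167]
Segment 2: SEQ = 87168, len = 403 B, covers [87168, 87570]
Segment 3: SEQ = 87571, len = 856 B, covers [87571, 88426]
Segment 4: SEQ = 88427, len = 561 B, covers [88427, 88987] [LOST]
In-order data received: bytes [86113, 88426] (segments 1..3).
Segment 4 missing -> gap begins at byte 88427.
Cumulative ACK = next expected in-order byte = 86113 + 1055 + 403 + 856 = 88427

88427


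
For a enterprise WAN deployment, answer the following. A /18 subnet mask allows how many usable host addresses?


Given: subnet mask /18
Host bits = 32 - 18 = 14
Total addresses = 2^14 = 16384
Usable hosts = 16384 - 2 (network + broadcast) = 16382

16382


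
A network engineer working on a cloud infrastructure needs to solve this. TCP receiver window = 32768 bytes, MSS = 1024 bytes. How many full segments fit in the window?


Given: RWND = 32768 bytes, MSS = 1024 bytes
Full segments = floor(RWND / MSS)
Full segments = floor(32768 / 1024)
Full segments = floor(32.0) = 32

32


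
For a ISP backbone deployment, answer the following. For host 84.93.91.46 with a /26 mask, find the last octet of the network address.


Given: IP = 84.93.91.46, prefix = /26
Subnet mask = 255.255.255.192
Last octet of IP: 46
Last octet of mask: 192
Network last octet = 46 AND 192 = 0

0


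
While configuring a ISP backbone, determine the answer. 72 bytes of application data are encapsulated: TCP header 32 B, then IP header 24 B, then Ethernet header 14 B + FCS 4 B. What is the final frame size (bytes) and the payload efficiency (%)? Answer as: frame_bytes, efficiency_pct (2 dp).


TCP segment = 72 + 32 = 104 B
IP packet = 104 + 24 = 128 B
Ethernet frame = 128 + 14 + 4 = 146 B
Efficiency = app / frame = 72 / 146 = 0.493151 = 49.3151% -> 49.32% (2 dp)

146, 49.32


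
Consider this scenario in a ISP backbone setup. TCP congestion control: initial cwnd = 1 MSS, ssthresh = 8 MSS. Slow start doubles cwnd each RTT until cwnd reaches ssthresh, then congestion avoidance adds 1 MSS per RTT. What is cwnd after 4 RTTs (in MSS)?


RTT 0: cwnd = 1 MSS (initial)
RTT 1: cwnd = 2 MSS (slow start, doubled)
RTT 2: cwnd = 4 MSS (slow start, doubled)
RTT 3: cwnd = 8 MSS (slow start, doubled)
RTT 4: cwnd = 9 MSS (congestion avoidance, +1)

9


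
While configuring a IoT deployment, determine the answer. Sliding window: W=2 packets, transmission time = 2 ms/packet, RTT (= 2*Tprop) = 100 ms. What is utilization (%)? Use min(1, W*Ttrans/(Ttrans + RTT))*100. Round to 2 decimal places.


Given: W = 2, Ttrans = 2 ms, RTT = 100 ms (= 2 * Tprop, Tprop = 50 ms)
Cycle time = Ttrans + RTT = 2 + 100 = 102 ms (first packet sent until its ACK returns)
W * Ttrans = 2 * 2 = 4 ms of sending per cycle
W * Ttrans / (Ttrans + RTT) = 4 / 102 = 0.039216
U = min(1, 0.039216) = 0.039216
U% = 3.92%

3.92


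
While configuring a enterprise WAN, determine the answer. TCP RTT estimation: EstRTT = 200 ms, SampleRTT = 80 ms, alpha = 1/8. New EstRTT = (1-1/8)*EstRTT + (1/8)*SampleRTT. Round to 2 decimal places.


Given: EstRTT = 200 ms, SampleRTT = 80 ms, alpha = 1/8
New EstRTT = (1 - alpha) * EstRTT + alpha * SampleRTT
(7/8) * 200 = 175
(1/8) * 80 = 10
New EstRTT = 175 + 10 = 185 ms -> 185.00 ms (2 dp)

185.00


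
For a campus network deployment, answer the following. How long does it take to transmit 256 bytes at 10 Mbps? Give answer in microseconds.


Given: packet = 256 bytes, bandwidth = 10 Mbps
Packet in bits = 256 * 8 = 2048 bits
Bandwidth = 10 * 10^6 = 10000000 bps
Time = 2048 / 10000000 seconds
Time in us = 2048 * 10^6 / 10000000 = 204.8

204.8


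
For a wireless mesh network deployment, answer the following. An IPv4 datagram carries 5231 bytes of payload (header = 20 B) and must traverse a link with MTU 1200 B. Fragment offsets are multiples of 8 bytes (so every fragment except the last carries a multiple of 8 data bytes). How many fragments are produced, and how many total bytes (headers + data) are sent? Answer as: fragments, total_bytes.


Max data per non-final fragment = floor((MTU - header)/8)*8 = floor((1200 - 20)/8)*8 = floor(1180/8)*8 = 1176 B
Final fragment needs no 8-byte alignment: it can carry up to MTU - header = 1180 B
Non-final fragments needed = ceil((payload - 1180) / 1176) = ceil(4051/1176) = ceil(3.4447) = 4
Number of fragments = 4 + 1 = 5
Fragment sizes (data): 4 * 1176 B + 527 B (last, 527 <= 1180 OK)
Total bytes sent = payload + n_frags * header = 5231 + 5*20 = 5231 + 100 = 5331 B

5, 5331


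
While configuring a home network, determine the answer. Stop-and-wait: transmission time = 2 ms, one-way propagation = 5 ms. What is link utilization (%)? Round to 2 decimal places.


Given: Ttrans = 2 ms, Tprop = 5 ms
RTT = 2 * Tprop = 2 * 5 = 10 ms
U = Ttrans / (Ttrans + RTT)
U = 2 / (2 + 10)
U = 2 / 12 = 0.166667
U% = 16.67%

16.67
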